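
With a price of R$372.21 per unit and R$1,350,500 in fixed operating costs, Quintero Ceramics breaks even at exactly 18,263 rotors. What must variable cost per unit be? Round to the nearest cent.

At break-even, FC = Q × (P − VC), so P − VC = R$1,350,500 ÷ 18,263 = R$73.9473.
Variable cost per unit = R$372.21 − R$73.9473 = R$298.26.

R$298.26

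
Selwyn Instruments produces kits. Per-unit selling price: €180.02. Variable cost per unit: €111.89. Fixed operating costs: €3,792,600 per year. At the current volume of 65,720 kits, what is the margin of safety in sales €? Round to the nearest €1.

€1,809,722

Each unit contributes €180.02 − €111.89 = €68.13. Break-even units = €3,792,600 ÷ €68.13 = 55,667.11; break-even revenue = 55,667.11 × €180.02 = €10,021,192.60.
Actual sales revenue = 65,720 × €180.02 = €11,830,914.40.
Margin of safety = €11,830,914.40 − €10,021,192.60 = €1,809,722.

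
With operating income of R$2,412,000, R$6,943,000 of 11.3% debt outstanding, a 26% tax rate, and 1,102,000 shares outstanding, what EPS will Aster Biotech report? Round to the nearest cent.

Interest = R$784,559.00, so EBT = R$2,412,000 − R$784,559.00 = R$1,627,441.00.
Net income = R$1,627,441.00 × (1 − 0.26) = R$1,204,306.34.
EPS = R$1,204,306.34 ÷ 1,102,000 = R$1.09.

R$1.09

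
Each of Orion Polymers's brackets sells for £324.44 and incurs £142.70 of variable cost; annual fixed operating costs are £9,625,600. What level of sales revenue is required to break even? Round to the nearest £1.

£17,183,502

Contribution margin per unit = £324.44 − £142.70 = £181.74, a CM ratio of £181.74 ÷ £324.44 = 0.5602.
Break-even revenue = fixed costs × price ÷ CM = £9,625,600 × £324.44 ÷ £181.74 = £17,183,502.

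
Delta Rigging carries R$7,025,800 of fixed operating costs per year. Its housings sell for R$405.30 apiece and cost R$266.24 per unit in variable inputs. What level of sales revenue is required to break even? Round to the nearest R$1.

CM per unit = R$405.30 − R$266.24 = R$139.06; CM ratio = R$139.06 / R$405.30 = 0.3431.
Break-even sales = FC ÷ CM ratio = R$7,025,800 × R$405.30 / R$139.06 = R$20,477,181.

R$20,477,181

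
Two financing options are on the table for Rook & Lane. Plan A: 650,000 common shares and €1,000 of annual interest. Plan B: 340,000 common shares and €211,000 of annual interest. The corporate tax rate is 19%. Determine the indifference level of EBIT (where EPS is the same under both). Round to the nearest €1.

Set EPS_A = EPS_B: (EBIT − €1,000)(1 − 0.19) ÷ 650,000 = (EBIT − €211,000)(1 − 0.19) ÷ 340,000.
The (1 − t) factor cancels: (EBIT − 1,000) × 340,000 = (EBIT − 211,000) × 650,000.
EBIT × (650,000 − 340,000) = 211,000 × 650,000 − 1,000 × 340,000 = 136,810,000,000, so EBIT = 136,810,000,000 ÷ 310,000 = 441,322.58.

€441,323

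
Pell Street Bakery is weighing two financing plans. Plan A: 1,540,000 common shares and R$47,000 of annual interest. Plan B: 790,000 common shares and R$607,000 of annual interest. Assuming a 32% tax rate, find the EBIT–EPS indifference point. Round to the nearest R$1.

R$1,196,867

Set EPS_A = EPS_B: (EBIT − R$47,000)(1 − 0.32) ÷ 1,540,000 = (EBIT − R$607,000)(1 − 0.32) ÷ 790,000.
The (1 − t) factor cancels: (EBIT − 47,000) × 790,000 = (EBIT − 607,000) × 1,540,000.
Solving, EBIT = (607,000·1,540,000 − 47,000·790,000) / (1,540,000 − 790,000) = 897,650,000,000 / 750,000 = 1,196,866.67.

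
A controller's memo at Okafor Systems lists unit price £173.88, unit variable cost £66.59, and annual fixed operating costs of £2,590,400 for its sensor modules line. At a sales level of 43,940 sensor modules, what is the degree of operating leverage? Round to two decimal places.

2.22

Total contribution margin = 43,940 × £107.29 = £4,714,322.60.
Subtracting fixed costs: EBIT = £4,714,322.60 − £2,590,400 = £2,123,922.60.
So DOL = total CM / EBIT = £4,714,322.60 / £2,123,922.60 = 2.2196.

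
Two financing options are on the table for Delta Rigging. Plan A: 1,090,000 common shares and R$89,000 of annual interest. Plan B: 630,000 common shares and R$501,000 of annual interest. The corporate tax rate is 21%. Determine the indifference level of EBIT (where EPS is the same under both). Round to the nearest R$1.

R$1,065,261

At indifference, (EBIT − 89,000)(1 − t)/1,090,000 = (EBIT − 501,000)(1 − t)/630,000.
The (1 − t) factor cancels: (EBIT − 89,000) × 630,000 = (EBIT − 501,000) × 1,090,000.
EBIT × (1,090,000 − 630,000) = 501,000 × 1,090,000 − 89,000 × 630,000 = 490,020,000,000, so EBIT = 490,020,000,000 ÷ 460,000 = 1,065,260.87.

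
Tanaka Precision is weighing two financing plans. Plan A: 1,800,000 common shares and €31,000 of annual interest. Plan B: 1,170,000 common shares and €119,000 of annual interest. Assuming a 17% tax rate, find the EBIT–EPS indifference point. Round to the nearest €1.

At indifference, (EBIT − 31,000)(1 − t)/1,800,000 = (EBIT − 119,000)(1 − t)/1,170,000.
Cancelling (1 − t) and cross-multiplying: 1,170,000·(EBIT − 31,000) = 1,800,000·(EBIT − 119,000).
Solving, EBIT = (119,000·1,800,000 − 31,000·1,170,000) / (1,800,000 − 1,170,000) = 177,930,000,000 / 630,000 = 282,428.57.

€282,429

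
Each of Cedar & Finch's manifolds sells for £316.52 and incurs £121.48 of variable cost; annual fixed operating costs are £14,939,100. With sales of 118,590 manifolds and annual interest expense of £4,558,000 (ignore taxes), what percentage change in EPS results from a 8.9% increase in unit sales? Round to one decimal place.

At 118,590 units, contribution = 118,590 × £195.04 = £23,129,793.60.
EBIT = £23,129,793.60 − £14,939,100 = £8,190,693.60.
Interest = £4,558,000.00, so EBIT − I = £3,632,693.60.
DCL = total CM / (EBIT − I) = £23,129,793.60 / £3,632,693.60 = 6.3671.
EPS therefore changes by 6.3671 × (+8.9%) = +56.7%.

+56.7%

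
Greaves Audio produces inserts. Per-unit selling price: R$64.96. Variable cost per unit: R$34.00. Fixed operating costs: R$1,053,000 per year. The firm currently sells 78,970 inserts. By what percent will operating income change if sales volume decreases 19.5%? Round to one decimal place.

Contribution at this volume is 78,970 × R$30.96 = R$2,444,911.20.
Subtracting fixed costs: EBIT = R$2,444,911.20 − R$1,053,000 = R$1,391,911.20.
Degree of operating leverage = R$2,444,911.20 / R$1,391,911.20 = 1.7565.
Operating income changes by 1.7565 × -19.5% = -34.3%.

-34.3%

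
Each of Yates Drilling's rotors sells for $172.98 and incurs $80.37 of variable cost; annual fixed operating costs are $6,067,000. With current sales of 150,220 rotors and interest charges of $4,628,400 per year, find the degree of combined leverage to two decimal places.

At 150,220 units, contribution = 150,220 × $92.61 = $13,911,874.20.
EBIT = $13,911,874.20 − $6,067,000 = $7,844,874.20. Interest = $4,628,400.00.
DOL = $13,911,874.20 ÷ $7,844,874.20 = 1.7734; DFL = $7,844,874.20 ÷ $3,216,474.20 = 2.4390.
DCL = DOL × DFL = 1.7734 × 2.4390 = 4.3253.

4.33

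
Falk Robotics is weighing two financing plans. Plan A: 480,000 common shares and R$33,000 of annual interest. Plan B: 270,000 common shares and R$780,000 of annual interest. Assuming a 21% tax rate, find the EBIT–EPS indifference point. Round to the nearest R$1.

At indifference, (EBIT − 33,000)(1 − t)/480,000 = (EBIT − 780,000)(1 − t)/270,000.
The (1 − t) factor cancels: (EBIT − 33,000) × 270,000 = (EBIT − 780,000) × 480,000.
Solving, EBIT = (780,000·480,000 − 33,000·270,000) / (480,000 − 270,000) = 365,490,000,000 / 210,000 = 1,740,428.57.

R$1,740,429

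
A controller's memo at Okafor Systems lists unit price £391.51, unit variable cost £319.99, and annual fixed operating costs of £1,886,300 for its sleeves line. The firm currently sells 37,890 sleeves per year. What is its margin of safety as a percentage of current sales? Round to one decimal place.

Contribution margin per unit = £391.51 − £319.99 = £71.52. Break-even units = £1,886,300 ÷ £71.52 = 26,374.44; break-even revenue = 26,374.44 × £391.51 = £10,325,857.28.
Actual sales revenue = 37,890 × £391.51 = £14,834,313.90.
Margin of safety = (£14,834,313.90 − £10,325,857.28) ÷ £14,834,313.90 = 30.4%.

30.4%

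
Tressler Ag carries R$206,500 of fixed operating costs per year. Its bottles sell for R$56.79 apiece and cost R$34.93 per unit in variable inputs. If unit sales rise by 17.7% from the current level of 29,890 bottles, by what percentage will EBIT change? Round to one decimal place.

+25.9%

At 29,890 units, contribution = 29,890 × R$21.86 = R$653,395.40.
EBIT = R$653,395.40 − R$206,500 = R$446,895.40.
DOL = contribution ÷ EBIT = R$653,395.40 ÷ R$446,895.40 = 1.4621.
Operating income changes by 1.4621 × +17.7% = +25.9%.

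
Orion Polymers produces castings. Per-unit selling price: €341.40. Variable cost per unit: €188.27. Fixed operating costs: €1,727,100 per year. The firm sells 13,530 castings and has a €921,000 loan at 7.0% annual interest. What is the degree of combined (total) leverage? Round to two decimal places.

At 13,530 units, contribution = 13,530 × €153.13 = €2,071,848.90.
Operating income = contribution − fixed costs = €2,071,848.90 − €1,727,100 = €344,748.90. Interest = €64,470.00.
DOL = €2,071,848.90 ÷ €344,748.90 = 6.0097; DFL = €344,748.90 ÷ €280,278.90 = 1.2300.
DCL = DOL × DFL = 6.0097 × 1.2300 = 7.3919.

7.39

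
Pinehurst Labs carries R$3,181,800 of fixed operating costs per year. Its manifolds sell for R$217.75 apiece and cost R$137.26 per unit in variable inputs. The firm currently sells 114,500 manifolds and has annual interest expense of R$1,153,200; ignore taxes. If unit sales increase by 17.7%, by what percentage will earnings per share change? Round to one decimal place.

+33.4%

Contribution at this volume is 114,500 × R$80.49 = R$9,216,105.00.
EBIT = R$9,216,105.00 − R$3,181,800 = R$6,034,305.00.
After interest of R$1,153,200.00, pre-tax earnings = R$4,881,105.00.
DCL = total CM / (EBIT − I) = R$9,216,105.00 / R$4,881,105.00 = 1.8881.
EPS therefore changes by 1.8881 × (+17.7%) = +33.4%.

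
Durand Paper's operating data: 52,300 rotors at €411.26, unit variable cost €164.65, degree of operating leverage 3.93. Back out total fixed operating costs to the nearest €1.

€9,615,845

Contribution at this volume is 52,300 × €246.61 = €12,897,703.00.
Since DOL = CM ÷ EBIT, EBIT = €12,897,703.00 ÷ 3.93 = €3,281,858.27.
Fixed costs = CM − EBIT = €12,897,703.00 − €3,281,858.27 = €9,615,845.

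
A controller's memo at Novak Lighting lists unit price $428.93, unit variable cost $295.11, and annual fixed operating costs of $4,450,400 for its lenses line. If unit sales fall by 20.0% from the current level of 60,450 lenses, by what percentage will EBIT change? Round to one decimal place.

Total contribution margin = 60,450 × $133.82 = $8,089,419.00.
EBIT = $8,089,419.00 − $4,450,400 = $3,639,019.00.
Degree of operating leverage = $8,089,419.00 / $3,639,019.00 = 2.2230.
So EBIT moves 2.2230 × (-20.0%) = -44.5%.

-44.5%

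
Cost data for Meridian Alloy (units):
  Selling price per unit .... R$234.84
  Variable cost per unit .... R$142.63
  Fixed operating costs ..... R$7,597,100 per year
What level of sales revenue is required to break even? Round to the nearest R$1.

R$19,348,259

Contribution margin per unit = R$234.84 − R$142.63 = R$92.21, a CM ratio of R$92.21 ÷ R$234.84 = 0.3927.
Break-even revenue = fixed costs × price ÷ CM = R$7,597,100 × R$234.84 ÷ R$92.21 = R$19,348,259.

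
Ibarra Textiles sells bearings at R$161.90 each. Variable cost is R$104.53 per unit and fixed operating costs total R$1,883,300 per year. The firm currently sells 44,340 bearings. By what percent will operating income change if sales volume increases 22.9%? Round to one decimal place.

Total contribution margin = 44,340 × R$57.37 = R$2,543,785.80.
EBIT = R$2,543,785.80 − R$1,883,300 = R$660,485.80.
DOL = contribution ÷ EBIT = R$2,543,785.80 ÷ R$660,485.80 = 3.8514.
Operating income changes by 3.8514 × +22.9% = +88.2%.

+88.2%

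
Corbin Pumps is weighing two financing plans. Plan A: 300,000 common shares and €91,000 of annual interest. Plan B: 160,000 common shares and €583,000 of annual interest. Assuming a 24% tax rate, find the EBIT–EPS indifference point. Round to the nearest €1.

Set EPS_A = EPS_B: (EBIT − €91,000)(1 − 0.24) ÷ 300,000 = (EBIT − €583,000)(1 − 0.24) ÷ 160,000.
Cancelling (1 − t) and cross-multiplying: 160,000·(EBIT − 91,000) = 300,000·(EBIT − 583,000).
EBIT × (300,000 − 160,000) = 583,000 × 300,000 − 91,000 × 160,000 = 160,340,000,000, so EBIT = 160,340,000,000 ÷ 140,000 = 1,145,285.71.

€1,145,286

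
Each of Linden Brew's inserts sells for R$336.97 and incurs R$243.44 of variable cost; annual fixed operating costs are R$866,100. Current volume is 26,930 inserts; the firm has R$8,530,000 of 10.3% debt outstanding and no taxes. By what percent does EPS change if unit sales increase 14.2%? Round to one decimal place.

+46.2%

Contribution at this volume is 26,930 × R$93.53 = R$2,518,762.90.
Subtracting fixed costs: EBIT = R$2,518,762.90 − R$866,100 = R$1,652,662.90.
After interest of R$878,590.00, pre-tax earnings = R$774,072.90.
Degree of combined leverage = contribution ÷ (EBIT − I) = R$2,518,762.90 ÷ R$774,072.90 = 3.2539.
EPS therefore changes by 3.2539 × (+14.2%) = +46.2%.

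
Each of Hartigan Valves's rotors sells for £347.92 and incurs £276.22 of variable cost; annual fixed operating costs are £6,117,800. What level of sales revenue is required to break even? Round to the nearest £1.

Contribution margin per unit = £347.92 − £276.22 = £71.70, a CM ratio of £71.70 ÷ £347.92 = 0.2061.
Break-even sales = FC ÷ CM ratio = £6,117,800 × £347.92 / £71.70 = £29,686,262.

£29,686,262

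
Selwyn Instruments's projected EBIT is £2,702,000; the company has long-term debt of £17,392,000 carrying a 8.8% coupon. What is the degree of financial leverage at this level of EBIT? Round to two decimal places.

Annual interest charges come to £1,530,496.00.
DFL = EBIT ÷ (EBIT − I) = £2,702,000 ÷ (£2,702,000 − £1,530,496.00) = £2,702,000 ÷ £1,171,504.00 = 2.3064.

2.31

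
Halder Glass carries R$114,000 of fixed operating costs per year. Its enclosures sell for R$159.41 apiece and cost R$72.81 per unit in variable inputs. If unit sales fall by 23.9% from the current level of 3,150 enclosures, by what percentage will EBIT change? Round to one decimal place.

-41.1%

At 3,150 units, contribution = 3,150 × R$86.60 = R$272,790.00.
Operating income = contribution − fixed costs = R$272,790.00 − R$114,000 = R$158,790.00.
DOL = contribution ÷ EBIT = R$272,790.00 ÷ R$158,790.00 = 1.7179.
So EBIT moves 1.7179 × (-23.9%) = -41.1%.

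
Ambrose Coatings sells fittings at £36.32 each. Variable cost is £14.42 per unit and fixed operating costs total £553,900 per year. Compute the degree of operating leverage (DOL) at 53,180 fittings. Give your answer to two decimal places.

1.91

At 53,180 units, contribution = 53,180 × £21.90 = £1,164,642.00.
EBIT = £1,164,642.00 − £553,900 = £610,742.00.
DOL = contribution ÷ EBIT = £1,164,642.00 ÷ £610,742.00 = 1.9069.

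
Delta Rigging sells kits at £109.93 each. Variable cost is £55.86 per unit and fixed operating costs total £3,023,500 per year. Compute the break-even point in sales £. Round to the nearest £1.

£6,147,094

Contribution margin per unit = £109.93 − £55.86 = £54.07, a CM ratio of £54.07 ÷ £109.93 = 0.4919.
Break-even sales = FC ÷ CM ratio = £3,023,500 × £109.93 / £54.07 = £6,147,094.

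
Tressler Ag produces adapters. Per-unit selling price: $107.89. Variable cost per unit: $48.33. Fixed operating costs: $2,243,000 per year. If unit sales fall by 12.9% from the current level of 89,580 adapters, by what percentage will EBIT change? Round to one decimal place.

Contribution at this volume is 89,580 × $59.56 = $5,335,384.80.
Subtracting fixed costs: EBIT = $5,335,384.80 − $2,243,000 = $3,092,384.80.
So DOL = total CM / EBIT = $5,335,384.80 / $3,092,384.80 = 1.7253.
So EBIT moves 1.7253 × (-12.9%) = -22.3%.

-22.3%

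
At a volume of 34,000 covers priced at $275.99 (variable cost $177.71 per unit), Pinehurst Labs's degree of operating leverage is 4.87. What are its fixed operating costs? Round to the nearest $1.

$2,655,376

At 34,000 units, contribution = 34,000 × $98.28 = $3,341,520.00.
DOL = contribution / EBIT, so EBIT = $3,341,520.00 / 4.87 = $686,143.74.
Fixed costs = CM − EBIT = $3,341,520.00 − $686,143.74 = $2,655,376.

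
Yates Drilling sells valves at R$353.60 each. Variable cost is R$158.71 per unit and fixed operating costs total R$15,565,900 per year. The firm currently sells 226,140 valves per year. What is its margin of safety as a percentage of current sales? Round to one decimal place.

64.7%

Contribution margin per unit = R$353.60 − R$158.71 = R$194.89. Break-even units = R$15,565,900 ÷ R$194.89 = 79,870.18; break-even revenue = 79,870.18 × R$353.60 = R$28,242,096.77.
Current sales = 226,140 × R$353.60 = R$79,963,104.00.
Margin of safety = (R$79,963,104.00 − R$28,242,096.77) ÷ R$79,963,104.00 = 64.7%.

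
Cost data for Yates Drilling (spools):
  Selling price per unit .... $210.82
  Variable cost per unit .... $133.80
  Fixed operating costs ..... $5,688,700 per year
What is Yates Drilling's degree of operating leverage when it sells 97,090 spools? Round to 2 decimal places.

At 97,090 units, contribution = 97,090 × $77.02 = $7,477,871.80.
Subtracting fixed costs: EBIT = $7,477,871.80 − $5,688,700 = $1,789,171.80.
Degree of operating leverage = $7,477,871.80 / $1,789,171.80 = 4.1795.

4.18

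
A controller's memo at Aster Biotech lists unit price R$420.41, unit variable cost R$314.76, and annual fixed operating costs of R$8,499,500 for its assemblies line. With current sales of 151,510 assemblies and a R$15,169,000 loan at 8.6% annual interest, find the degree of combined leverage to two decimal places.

2.58

Contribution at this volume is 151,510 × R$105.65 = R$16,007,031.50.
Subtracting fixed costs: EBIT = R$16,007,031.50 − R$8,499,500 = R$7,507,531.50. Interest = R$1,304,534.00, so EBIT − I = R$6,202,997.50.
DCL = contribution ÷ (EBIT − I) = R$16,007,031.50 ÷ R$6,202,997.50 = 2.5805.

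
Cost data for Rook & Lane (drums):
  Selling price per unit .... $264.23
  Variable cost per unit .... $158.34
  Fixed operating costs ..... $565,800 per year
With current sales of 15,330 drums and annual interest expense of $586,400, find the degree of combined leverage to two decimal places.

3.45

Contribution at this volume is 15,330 × $105.89 = $1,623,293.70.
Operating income = contribution − fixed costs = $1,623,293.70 − $565,800 = $1,057,493.70. Interest = $586,400.00, so EBIT − I = $471,093.70.
Degree of total leverage = total CM / (EBIT − interest) = $1,623,293.70 / $471,093.70 = 3.4458.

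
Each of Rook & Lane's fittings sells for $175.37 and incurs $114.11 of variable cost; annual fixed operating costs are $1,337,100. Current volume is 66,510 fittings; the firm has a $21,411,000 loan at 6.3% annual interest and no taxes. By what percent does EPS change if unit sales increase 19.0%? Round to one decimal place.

Contribution at this volume is 66,510 × $61.26 = $4,074,402.60.
EBIT = $4,074,402.60 − $1,337,100 = $2,737,302.60.
After interest of $1,348,893.00, pre-tax earnings = $1,388,409.60.
DCL = total CM / (EBIT − I) = $4,074,402.60 / $1,388,409.60 = 2.9346.
EPS therefore changes by 2.9346 × (+19.0%) = +55.8%.

+55.8%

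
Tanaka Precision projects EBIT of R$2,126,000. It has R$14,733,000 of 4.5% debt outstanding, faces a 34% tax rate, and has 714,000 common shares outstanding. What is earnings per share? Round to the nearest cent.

R$1.35

Pre-tax income = R$2,126,000 − R$662,985.00 = R$1,463,015.00.
After tax at 34%: net income = R$1,463,015.00 × 0.66 = R$965,589.90.
EPS = R$965,589.90 ÷ 714,000 = R$1.35.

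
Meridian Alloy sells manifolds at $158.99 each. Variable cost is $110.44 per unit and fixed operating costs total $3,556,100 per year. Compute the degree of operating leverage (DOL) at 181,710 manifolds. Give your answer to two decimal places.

1.68

Total contribution margin = 181,710 × $48.55 = $8,822,020.50.
EBIT = $8,822,020.50 − $3,556,100 = $5,265,920.50.
DOL = contribution ÷ EBIT = $8,822,020.50 ÷ $5,265,920.50 = 1.6753.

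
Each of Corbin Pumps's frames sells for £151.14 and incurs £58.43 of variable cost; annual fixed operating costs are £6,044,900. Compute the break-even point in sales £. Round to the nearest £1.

Contribution margin per unit = £151.14 − £58.43 = £92.71, a CM ratio of £92.71 ÷ £151.14 = 0.6134.
Break-even revenue = fixed costs × price ÷ CM = £6,044,900 × £151.14 ÷ £92.71 = £9,854,667.

£9,854,667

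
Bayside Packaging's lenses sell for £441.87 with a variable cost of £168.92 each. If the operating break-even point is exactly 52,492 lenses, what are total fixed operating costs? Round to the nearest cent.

£14,327,691.40

Each unit contributes £441.87 − £168.92 = £272.95.
Fixed costs = break-even units × CM = 52,492 × £272.95 = £14,327,691.40.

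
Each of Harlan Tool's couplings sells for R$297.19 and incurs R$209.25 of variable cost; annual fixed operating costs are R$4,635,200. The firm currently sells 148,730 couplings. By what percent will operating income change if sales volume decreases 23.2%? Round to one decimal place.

-35.9%

Contribution at this volume is 148,730 × R$87.94 = R$13,079,316.20.
EBIT = R$13,079,316.20 − R$4,635,200 = R$8,444,116.20.
Degree of operating leverage = R$13,079,316.20 / R$8,444,116.20 = 1.5489.
Operating income changes by 1.5489 × -23.2% = -35.9%.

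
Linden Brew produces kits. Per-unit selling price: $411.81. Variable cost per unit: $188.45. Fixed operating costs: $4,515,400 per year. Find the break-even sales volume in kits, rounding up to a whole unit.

20,216 kits

Unit CM = price − variable cost = $411.81 − $188.45 = $223.36.
Units to break even: $4,515,400 ÷ $223.36 = 20,215.80, rounded up to 20,216.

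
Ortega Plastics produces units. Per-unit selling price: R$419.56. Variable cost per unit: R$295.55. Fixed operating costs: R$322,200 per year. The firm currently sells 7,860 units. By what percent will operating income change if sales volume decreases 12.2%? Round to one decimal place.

At 7,860 units, contribution = 7,860 × R$124.01 = R$974,718.60.
Operating income = contribution − fixed costs = R$974,718.60 − R$322,200 = R$652,518.60.
Degree of operating leverage = R$974,718.60 / R$652,518.60 = 1.4938.
So EBIT moves 1.4938 × (-12.2%) = -18.2%.

-18.2%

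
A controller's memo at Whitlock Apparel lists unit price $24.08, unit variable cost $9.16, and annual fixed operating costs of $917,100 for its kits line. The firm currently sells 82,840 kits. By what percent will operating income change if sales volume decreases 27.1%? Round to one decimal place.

Total contribution margin = 82,840 × $14.92 = $1,235,972.80.
EBIT = $1,235,972.80 − $917,100 = $318,872.80.
So DOL = total CM / EBIT = $1,235,972.80 / $318,872.80 = 3.8761.
%ΔEBIT = DOL × %ΔSales = 3.8761 × -27.1% = -105.0%.

-105.0%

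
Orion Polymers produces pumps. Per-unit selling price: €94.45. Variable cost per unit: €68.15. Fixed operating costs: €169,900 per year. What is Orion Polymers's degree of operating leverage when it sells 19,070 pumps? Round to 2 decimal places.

At 19,070 units, contribution = 19,070 × €26.30 = €501,541.00.
Subtracting fixed costs: EBIT = €501,541.00 − €169,900 = €331,641.00.
So DOL = total CM / EBIT = €501,541.00 / €331,641.00 = 1.5123.

1.51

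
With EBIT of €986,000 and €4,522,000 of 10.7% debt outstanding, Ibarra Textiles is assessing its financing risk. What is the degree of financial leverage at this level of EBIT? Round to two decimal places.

Interest = €483,854.00.
DFL = EBIT ÷ (EBIT − I) = €986,000 ÷ (€986,000 − €483,854.00) = €986,000 ÷ €502,146.00 = 1.9636.

1.96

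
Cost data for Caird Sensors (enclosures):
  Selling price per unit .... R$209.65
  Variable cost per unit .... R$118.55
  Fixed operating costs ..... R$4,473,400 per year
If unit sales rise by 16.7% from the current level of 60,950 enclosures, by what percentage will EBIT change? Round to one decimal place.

+85.9%

Total contribution margin = 60,950 × R$91.10 = R$5,552,545.00.
Operating income = contribution − fixed costs = R$5,552,545.00 − R$4,473,400 = R$1,079,145.00.
So DOL = total CM / EBIT = R$5,552,545.00 / R$1,079,145.00 = 5.1453.
So EBIT moves 5.1453 × (+16.7%) = +85.9%.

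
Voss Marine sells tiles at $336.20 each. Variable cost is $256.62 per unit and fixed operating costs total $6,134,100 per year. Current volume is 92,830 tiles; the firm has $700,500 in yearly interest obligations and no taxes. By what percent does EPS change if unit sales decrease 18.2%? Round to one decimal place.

-243.2%

At 92,830 units, contribution = 92,830 × $79.58 = $7,387,411.40.
Subtracting fixed costs: EBIT = $7,387,411.40 − $6,134,100 = $1,253,311.40.
Interest = $700,500.00, so EBIT − I = $552,811.40.
Degree of combined leverage = contribution ÷ (EBIT − I) = $7,387,411.40 ÷ $552,811.40 = 13.3633.
EPS therefore changes by 13.3633 × (-18.2%) = -243.2%.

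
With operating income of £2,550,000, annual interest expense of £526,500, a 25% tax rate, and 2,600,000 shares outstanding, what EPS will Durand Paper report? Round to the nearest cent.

£0.58

Pre-tax income = £2,550,000 − £526,500.00 = £2,023,500.00.
Net income = £2,023,500.00 × (1 − 0.25) = £1,517,625.00.
Per share: £1,517,625.00 / 2,600,000 shares = £0.58.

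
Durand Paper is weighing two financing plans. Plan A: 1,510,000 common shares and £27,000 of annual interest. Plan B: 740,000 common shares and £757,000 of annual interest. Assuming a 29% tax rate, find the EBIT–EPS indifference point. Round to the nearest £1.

£1,458,558

At indifference, (EBIT − 27,000)(1 − t)/1,510,000 = (EBIT − 757,000)(1 − t)/740,000.
The (1 − t) factor cancels: (EBIT − 27,000) × 740,000 = (EBIT − 757,000) × 1,510,000.
Solving, EBIT = (757,000·1,510,000 − 27,000·740,000) / (1,510,000 − 740,000) = 1,123,090,000,000 / 770,000 = 1,458,558.44.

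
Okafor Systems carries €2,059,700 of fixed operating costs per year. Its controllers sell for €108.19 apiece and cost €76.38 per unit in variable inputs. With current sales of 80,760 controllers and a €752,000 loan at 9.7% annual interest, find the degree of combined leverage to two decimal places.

5.89

Total contribution margin = 80,760 × €31.81 = €2,568,975.60.
Operating income = contribution − fixed costs = €2,568,975.60 − €2,059,700 = €509,275.60. Interest = €72,944.00, so EBIT − I = €436,331.60.
Degree of total leverage = total CM / (EBIT − interest) = €2,568,975.60 / €436,331.60 = 5.8877.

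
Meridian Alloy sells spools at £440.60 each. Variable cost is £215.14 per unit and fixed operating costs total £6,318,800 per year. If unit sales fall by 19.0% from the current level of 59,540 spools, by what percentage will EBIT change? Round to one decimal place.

At 59,540 units, contribution = 59,540 × £225.46 = £13,423,888.40.
Subtracting fixed costs: EBIT = £13,423,888.40 − £6,318,800 = £7,105,088.40.
DOL = contribution ÷ EBIT = £13,423,888.40 ÷ £7,105,088.40 = 1.8893.
Operating income changes by 1.8893 × -19.0% = -35.9%.

-35.9%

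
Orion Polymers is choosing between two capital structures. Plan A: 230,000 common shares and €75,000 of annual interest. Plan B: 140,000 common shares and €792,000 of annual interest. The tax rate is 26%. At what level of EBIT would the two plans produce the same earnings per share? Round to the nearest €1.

€1,907,333

At indifference, (EBIT − 75,000)(1 − t)/230,000 = (EBIT − 792,000)(1 − t)/140,000.
The (1 − t) factor cancels: (EBIT − 75,000) × 140,000 = (EBIT − 792,000) × 230,000.
Solving, EBIT = (792,000·230,000 − 75,000·140,000) / (230,000 − 140,000) = 171,660,000,000 / 90,000 = 1,907,333.33.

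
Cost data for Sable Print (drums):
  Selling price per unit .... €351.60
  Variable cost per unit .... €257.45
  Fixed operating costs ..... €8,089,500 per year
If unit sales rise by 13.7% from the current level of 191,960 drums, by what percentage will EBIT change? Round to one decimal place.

+24.8%

Contribution at this volume is 191,960 × €94.15 = €18,073,034.00.
Operating income = contribution − fixed costs = €18,073,034.00 − €8,089,500 = €9,983,534.00.
DOL = contribution ÷ EBIT = €18,073,034.00 ÷ €9,983,534.00 = 1.8103.
Operating income changes by 1.8103 × +13.7% = +24.8%.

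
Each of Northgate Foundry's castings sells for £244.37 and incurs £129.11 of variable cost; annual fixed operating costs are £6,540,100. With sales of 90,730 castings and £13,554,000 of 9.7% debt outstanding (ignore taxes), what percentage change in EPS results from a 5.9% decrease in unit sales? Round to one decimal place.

-23.7%

At 90,730 units, contribution = 90,730 × £115.26 = £10,457,539.80.
Subtracting fixed costs: EBIT = £10,457,539.80 − £6,540,100 = £3,917,439.80.
Interest = £1,314,738.00, so EBIT − I = £2,602,701.80.
DCL = total CM / (EBIT − I) = £10,457,539.80 / £2,602,701.80 = 4.0180.
EPS therefore changes by 4.0180 × (-5.9%) = -23.7%.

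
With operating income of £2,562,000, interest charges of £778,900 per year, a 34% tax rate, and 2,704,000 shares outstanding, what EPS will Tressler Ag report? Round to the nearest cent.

Pre-tax income = £2,562,000 − £778,900.00 = £1,783,100.00.
After tax at 34%: net income = £1,783,100.00 × 0.66 = £1,176,846.00.
EPS = £1,176,846.00 ÷ 2,704,000 = £0.44.

£0.44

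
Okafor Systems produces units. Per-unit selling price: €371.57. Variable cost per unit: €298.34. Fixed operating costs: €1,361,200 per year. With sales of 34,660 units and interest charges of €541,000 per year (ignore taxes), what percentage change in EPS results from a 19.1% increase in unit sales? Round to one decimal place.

+76.2%

Total contribution margin = 34,660 × €73.23 = €2,538,151.80.
EBIT = €2,538,151.80 − €1,361,200 = €1,176,951.80.
After interest of €541,000.00, pre-tax earnings = €635,951.80.
Degree of combined leverage = contribution ÷ (EBIT − I) = €2,538,151.80 ÷ €635,951.80 = 3.9911.
%ΔEPS = DCL × %ΔSales = 3.9911 × +19.1% = +76.2%.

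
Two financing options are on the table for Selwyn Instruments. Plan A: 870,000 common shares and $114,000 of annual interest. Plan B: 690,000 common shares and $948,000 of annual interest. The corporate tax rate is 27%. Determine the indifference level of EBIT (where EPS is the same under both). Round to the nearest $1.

Set EPS_A = EPS_B: (EBIT − $114,000)(1 − 0.27) ÷ 870,000 = (EBIT − $948,000)(1 − 0.27) ÷ 690,000.
The (1 − t) factor cancels: (EBIT − 114,000) × 690,000 = (EBIT − 948,000) × 870,000.
EBIT × (870,000 − 690,000) = 948,000 × 870,000 − 114,000 × 690,000 = 746,100,000,000, so EBIT = 746,100,000,000 ÷ 180,000 = 4,145,000.00.

$4,145,000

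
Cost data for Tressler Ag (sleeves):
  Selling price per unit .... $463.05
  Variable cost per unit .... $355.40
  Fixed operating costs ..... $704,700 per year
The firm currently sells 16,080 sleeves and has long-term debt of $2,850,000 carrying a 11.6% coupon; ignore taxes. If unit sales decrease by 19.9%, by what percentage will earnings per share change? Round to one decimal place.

At 16,080 units, contribution = 16,080 × $107.65 = $1,731,012.00.
Operating income = contribution − fixed costs = $1,731,012.00 − $704,700 = $1,026,312.00.
After interest of $330,600.00, pre-tax earnings = $695,712.00.
DCL = total CM / (EBIT − I) = $1,731,012.00 / $695,712.00 = 2.4881.
EPS therefore changes by 2.4881 × (-19.9%) = -49.5%.

-49.5%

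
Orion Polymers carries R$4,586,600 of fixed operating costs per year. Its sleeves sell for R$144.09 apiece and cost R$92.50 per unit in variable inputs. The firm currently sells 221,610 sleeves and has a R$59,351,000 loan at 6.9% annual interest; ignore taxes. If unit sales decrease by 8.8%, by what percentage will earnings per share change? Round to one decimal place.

Total contribution margin = 221,610 × R$51.59 = R$11,432,859.90.
Subtracting fixed costs: EBIT = R$11,432,859.90 − R$4,586,600 = R$6,846,259.90.
Interest = R$4,095,219.00, so EBIT − I = R$2,751,040.90.
Degree of combined leverage = contribution ÷ (EBIT − I) = R$11,432,859.90 ÷ R$2,751,040.90 = 4.1558.
EPS therefore changes by 4.1558 × (-8.8%) = -36.6%.

-36.6%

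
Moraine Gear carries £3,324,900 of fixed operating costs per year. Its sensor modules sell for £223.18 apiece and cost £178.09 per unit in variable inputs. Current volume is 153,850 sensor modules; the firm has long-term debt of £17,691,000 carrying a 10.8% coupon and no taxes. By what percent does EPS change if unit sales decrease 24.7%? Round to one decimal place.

-100.7%

At 153,850 units, contribution = 153,850 × £45.09 = £6,937,096.50.
Operating income = contribution − fixed costs = £6,937,096.50 − £3,324,900 = £3,612,196.50.
After interest of £1,910,628.00, pre-tax earnings = £1,701,568.50.
Degree of combined leverage = contribution ÷ (EBIT − I) = £6,937,096.50 ÷ £1,701,568.50 = 4.0769.
EPS therefore changes by 4.0769 × (-24.7%) = -100.7%.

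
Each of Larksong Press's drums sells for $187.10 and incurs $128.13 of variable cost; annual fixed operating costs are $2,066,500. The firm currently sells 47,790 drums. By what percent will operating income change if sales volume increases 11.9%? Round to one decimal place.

Total contribution margin = 47,790 × $58.97 = $2,818,176.30.
EBIT = $2,818,176.30 − $2,066,500 = $751,676.30.
Degree of operating leverage = $2,818,176.30 / $751,676.30 = 3.7492.
So EBIT moves 3.7492 × (+11.9%) = +44.6%.

+44.6%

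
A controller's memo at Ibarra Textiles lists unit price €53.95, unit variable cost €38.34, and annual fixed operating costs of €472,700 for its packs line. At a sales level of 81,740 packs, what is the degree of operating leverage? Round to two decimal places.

Total contribution margin = 81,740 × €15.61 = €1,275,961.40.
Subtracting fixed costs: EBIT = €1,275,961.40 − €472,700 = €803,261.40.
DOL = contribution ÷ EBIT = €1,275,961.40 ÷ €803,261.40 = 1.5885.

1.59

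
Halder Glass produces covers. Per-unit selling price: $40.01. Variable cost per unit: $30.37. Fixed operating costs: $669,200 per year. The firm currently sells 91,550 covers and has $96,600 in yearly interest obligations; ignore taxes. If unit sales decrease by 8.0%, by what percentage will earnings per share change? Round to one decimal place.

At 91,550 units, contribution = 91,550 × $9.64 = $882,542.00.
Operating income = contribution − fixed costs = $882,542.00 − $669,200 = $213,342.00.
Interest = $96,600.00, so EBIT − I = $116,742.00.
Degree of combined leverage = contribution ÷ (EBIT − I) = $882,542.00 ÷ $116,742.00 = 7.5598.
EPS therefore changes by 7.5598 × (-8.0%) = -60.5%.

-60.5%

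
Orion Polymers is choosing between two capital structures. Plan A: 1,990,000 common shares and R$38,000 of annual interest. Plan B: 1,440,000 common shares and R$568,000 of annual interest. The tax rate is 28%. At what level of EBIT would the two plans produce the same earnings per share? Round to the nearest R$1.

Set EPS_A = EPS_B: (EBIT − R$38,000)(1 − 0.28) ÷ 1,990,000 = (EBIT − R$568,000)(1 − 0.28) ÷ 1,440,000.
The (1 − t) factor cancels: (EBIT − 38,000) × 1,440,000 = (EBIT − 568,000) × 1,990,000.
EBIT × (1,990,000 − 1,440,000) = 568,000 × 1,990,000 − 38,000 × 1,440,000 = 1,075,600,000,000, so EBIT = 1,075,600,000,000 ÷ 550,000 = 1,955,636.36.

R$1,955,636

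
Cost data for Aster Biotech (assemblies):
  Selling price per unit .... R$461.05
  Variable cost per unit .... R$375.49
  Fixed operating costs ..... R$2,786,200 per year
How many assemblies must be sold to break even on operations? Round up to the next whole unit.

32,565 assemblies

Unit CM = price − variable cost = R$461.05 − R$375.49 = R$85.56.
Units to break even: R$2,786,200 ÷ R$85.56 = 32,564.28, rounded up to 32,565.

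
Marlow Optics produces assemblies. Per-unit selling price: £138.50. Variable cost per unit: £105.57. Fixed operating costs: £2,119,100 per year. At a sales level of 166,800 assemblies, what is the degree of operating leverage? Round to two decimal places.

1.63

At 166,800 units, contribution = 166,800 × £32.93 = £5,492,724.00.
EBIT = £5,492,724.00 − £2,119,100 = £3,373,624.00.
So DOL = total CM / EBIT = £5,492,724.00 / £3,373,624.00 = 1.6281.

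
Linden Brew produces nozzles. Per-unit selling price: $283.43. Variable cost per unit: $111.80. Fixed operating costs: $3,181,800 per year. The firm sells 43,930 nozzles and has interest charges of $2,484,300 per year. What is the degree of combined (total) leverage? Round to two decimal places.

At 43,930 units, contribution = 43,930 × $171.63 = $7,539,705.90.
Operating income = contribution − fixed costs = $7,539,705.90 − $3,181,800 = $4,357,905.90. Interest = $2,484,300.00, so EBIT − I = $1,873,605.90.
Degree of total leverage = total CM / (EBIT − interest) = $7,539,705.90 / $1,873,605.90 = 4.0242.

4.02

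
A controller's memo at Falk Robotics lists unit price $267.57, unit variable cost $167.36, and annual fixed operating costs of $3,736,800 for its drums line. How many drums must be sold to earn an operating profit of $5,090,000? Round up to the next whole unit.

Each unit contributes $267.57 − $167.36 = $100.21.
Need Q such that Q × $100.21 − $3,736,800 = $5,090,000, i.e. Q = $8,826,800 / $100.21 = 88,083.03 → 88,084.

88,084 drums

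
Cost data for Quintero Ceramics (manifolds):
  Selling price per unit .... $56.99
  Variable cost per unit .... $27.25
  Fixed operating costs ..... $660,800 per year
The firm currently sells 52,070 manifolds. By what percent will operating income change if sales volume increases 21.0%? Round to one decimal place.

+36.6%

Contribution at this volume is 52,070 × $29.74 = $1,548,561.80.
EBIT = $1,548,561.80 − $660,800 = $887,761.80.
Degree of operating leverage = $1,548,561.80 / $887,761.80 = 1.7443.
%ΔEBIT = DOL × %ΔSales = 1.7443 × +21.0% = +36.6%.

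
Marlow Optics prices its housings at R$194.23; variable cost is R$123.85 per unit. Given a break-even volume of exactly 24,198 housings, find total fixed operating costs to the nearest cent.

R$1,703,055.24

Contribution margin per unit = R$194.23 − R$123.85 = R$70.38.
Fixed costs = break-even units × CM = 24,198 × R$70.38 = R$1,703,055.24.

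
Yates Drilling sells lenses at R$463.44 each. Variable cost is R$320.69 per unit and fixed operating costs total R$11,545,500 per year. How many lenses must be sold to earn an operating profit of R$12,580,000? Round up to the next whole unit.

Each unit contributes R$463.44 − R$320.69 = R$142.75.
Required volume = (fixed costs + target profit) ÷ CM = (R$11,545,500 + R$12,580,000) ÷ R$142.75 = 169,005.25, so 169,006 lenses.

169,006 lenses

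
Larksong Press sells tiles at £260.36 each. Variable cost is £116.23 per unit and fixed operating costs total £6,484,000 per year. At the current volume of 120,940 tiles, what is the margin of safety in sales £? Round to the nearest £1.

£19,775,080

Unit CM = price − variable cost = £260.36 − £116.23 = £144.13. Break-even units = £6,484,000 ÷ £144.13 = 44,987.16; break-even revenue = 44,987.16 × £260.36 = £11,712,858.11.
Actual sales revenue = 120,940 × £260.36 = £31,487,938.40.
Margin of safety = £31,487,938.40 − £11,712,858.11 = £19,775,080.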